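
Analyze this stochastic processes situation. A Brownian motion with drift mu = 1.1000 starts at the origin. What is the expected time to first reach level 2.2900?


Expected first passage time = a/mu
= 2.2900/1.1000
= 2.0818

2.0818


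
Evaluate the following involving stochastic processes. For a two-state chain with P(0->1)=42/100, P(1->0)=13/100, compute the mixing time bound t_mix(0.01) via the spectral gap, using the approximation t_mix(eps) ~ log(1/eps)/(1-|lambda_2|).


lambda_2 = |1 - p01 - p10| = |1 - 0.4200 - 0.1300| = 0.4500
t_mix ~ log(1/eps)/(1 - |lambda_2|)
= log(100)/(1 - 0.4500) = 4.6052/0.5500
= 8.3730

8.3730


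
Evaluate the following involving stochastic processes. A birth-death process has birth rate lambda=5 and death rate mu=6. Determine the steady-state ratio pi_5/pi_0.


For birth-death process, pi_n/pi_0 = (lambda/mu)^n
= (5/6)^5
= 0.4019

0.4019


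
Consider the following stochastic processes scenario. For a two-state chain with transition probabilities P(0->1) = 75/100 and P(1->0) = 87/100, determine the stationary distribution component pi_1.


Stationary distribution: pi_0 = p10/(p01+p10), pi_1 = p01/(p01+p10)
p01 = 0.7500, p10 = 0.8700
pi_1 = 0.4630

0.4630


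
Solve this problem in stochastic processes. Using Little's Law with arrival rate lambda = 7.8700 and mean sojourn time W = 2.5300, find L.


Little's Law: L = lambda * W
= 7.8700 * 2.5300
= 19.9111

19.9111


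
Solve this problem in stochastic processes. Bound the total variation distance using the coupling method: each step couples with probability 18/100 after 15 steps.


TV distance bound <= (1-delta)^n
= (1 - 0.1800)^15
= 0.8200^15
= 0.0510

0.0510


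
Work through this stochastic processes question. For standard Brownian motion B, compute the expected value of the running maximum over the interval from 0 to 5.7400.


E(max B(s)) = sqrt(2t/pi)
= sqrt(2*5.7400/pi)
= sqrt(3.6542)
= 1.9116

1.9116


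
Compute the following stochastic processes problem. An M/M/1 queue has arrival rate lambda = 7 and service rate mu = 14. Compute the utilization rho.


rho = lambda/mu
= 7/14
= 0.5000

0.5000


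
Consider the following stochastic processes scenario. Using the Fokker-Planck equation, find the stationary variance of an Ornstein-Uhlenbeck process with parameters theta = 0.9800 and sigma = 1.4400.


Stationary variance = sigma^2 / (2*theta)
= 1.4400^2 / (2*0.9800)
= 2.0736 / 1.9600
= 1.0580

1.0580


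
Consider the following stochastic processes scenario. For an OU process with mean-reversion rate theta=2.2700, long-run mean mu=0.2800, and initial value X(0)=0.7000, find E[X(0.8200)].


E[X(t)] = mu + (X(0) - mu)*exp(-theta*t)
= 0.2800 + (0.7000 - 0.2800)*exp(-2.2700*0.8200)
= 0.2800 + 0.4200 * 0.1555
= 0.3453

0.3453


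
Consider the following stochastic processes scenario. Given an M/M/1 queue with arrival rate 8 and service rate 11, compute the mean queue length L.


rho = 8/11 = 0.7273
L = rho/(1-rho)
= 0.7273/0.2727
= 2.6667

2.6667


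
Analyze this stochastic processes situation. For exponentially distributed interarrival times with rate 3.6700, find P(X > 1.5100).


P(X > t) = exp(-lambda * t)
= exp(-3.6700 * 1.5100)
= exp(-5.5417) = 0.0039

0.0039


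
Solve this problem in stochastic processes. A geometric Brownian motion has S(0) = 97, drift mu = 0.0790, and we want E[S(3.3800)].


E[S(t)] = S(0) * exp(mu * t)
= 97 * exp(0.0790 * 3.3800)
= 97 * 1.3061
= 126.6885

126.6885


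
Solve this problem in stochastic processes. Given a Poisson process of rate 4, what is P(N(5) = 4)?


P(N(t)=k) = (lambda*t)^k * exp(-lambda*t) / k!
lambda*t = 20
= 20^4 * exp(-20) / 4!
= 160000 * 2.0612e-09 / 24
= 1.3741e-05

1.3741e-05


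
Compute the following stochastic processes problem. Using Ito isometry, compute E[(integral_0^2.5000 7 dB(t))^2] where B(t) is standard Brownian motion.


By Ito isometry: E[(int f dB)^2] = int f^2 dt
= 7^2 * 2.5000
= 49 * 2.5000 = 122.5000

122.5000


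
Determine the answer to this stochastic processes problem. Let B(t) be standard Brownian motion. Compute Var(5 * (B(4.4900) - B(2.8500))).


Var(alpha*(B(t)-B(s))) = alpha^2 * (t-s)
= 5^2 * (4.4900 - 2.8500)
= 25 * 1.6400
= 41.0000

41.0000


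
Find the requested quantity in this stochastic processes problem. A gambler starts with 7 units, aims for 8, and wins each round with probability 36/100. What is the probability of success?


Gambler's ruin formula:
r = q/p = 0.6400/0.3600 = 1.7778
P(win) = (1 - r^i)/(1 - r^N)
= (1 - 1.7778^7)/(1 - 1.7778^8)
= 0.5581

0.5581


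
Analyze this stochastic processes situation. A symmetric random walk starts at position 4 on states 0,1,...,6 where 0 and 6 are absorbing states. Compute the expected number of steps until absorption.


For symmetric RW on 0,...,N with absorbing barriers, E(i) = i*(N-i)
E(4) = 4 * 2 = 8

8


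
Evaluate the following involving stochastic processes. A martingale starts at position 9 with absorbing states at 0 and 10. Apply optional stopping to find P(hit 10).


By optional stopping theorem: E(M at tau) = M(0) = 9
P(hit 10)*10 + P(hit 0)*0 = 9
P(hit 10) = (9 - 0)/(10 - 0) = 9/10 = 0.9000

0.9000


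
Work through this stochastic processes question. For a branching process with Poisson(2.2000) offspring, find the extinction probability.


Since mu = 2.2000 > 1, extinction prob q < 1.
Solve s = exp(mu*(s-1)) iteratively.
q = 0.1563

0.1563


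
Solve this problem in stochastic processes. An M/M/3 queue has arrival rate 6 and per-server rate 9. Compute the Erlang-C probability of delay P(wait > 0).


a = lambda/mu = 0.6667
rho = a/c = 0.2222
Erlang-C formula applied:
C(c,a) = 0.0325

0.0325


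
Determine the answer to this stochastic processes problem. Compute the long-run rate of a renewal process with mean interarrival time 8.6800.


Long-run renewal rate = 1/E(X)
= 1/8.6800
= 0.1152

0.1152


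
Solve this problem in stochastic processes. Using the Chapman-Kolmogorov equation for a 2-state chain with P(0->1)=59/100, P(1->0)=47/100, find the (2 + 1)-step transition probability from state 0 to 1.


P^3 = P^2 * P^1
Computing via matrix multiplication of the transition matrix.
Entry (0,1) of P^3 = 0.5567

0.5567


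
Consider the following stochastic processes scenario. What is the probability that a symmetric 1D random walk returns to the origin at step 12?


P(S(12) = 0) = C(12,6) / 4^6
= 924 / 4096
= 0.2256

0.2256


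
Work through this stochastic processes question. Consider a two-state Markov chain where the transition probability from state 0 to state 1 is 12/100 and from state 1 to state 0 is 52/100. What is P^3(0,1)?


Computing P^3 by matrix multiplication.
P = [[0.8800, 0.1200], [0.5200, 0.4800]]
After raising P to the power 3:
P^3(0,1) = 0.1788

0.1788


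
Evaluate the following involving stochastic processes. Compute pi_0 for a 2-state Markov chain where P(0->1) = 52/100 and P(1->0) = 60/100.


Stationary distribution: pi_0 = p10/(p01+p10), pi_1 = p01/(p01+p10)
p01 = 0.5200, p10 = 0.6000
pi_0 = 0.5357

0.5357


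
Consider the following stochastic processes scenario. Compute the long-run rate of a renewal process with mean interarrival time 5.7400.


Long-run renewal rate = 1/E(X)
= 1/5.7400
= 0.1742

0.1742


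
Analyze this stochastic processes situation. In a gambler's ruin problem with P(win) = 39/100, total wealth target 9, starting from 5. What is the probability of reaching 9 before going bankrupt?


Gambler's ruin formula:
r = q/p = 0.6100/0.3900 = 1.5641
P(win) = (1 - r^i)/(1 - r^N)
= (1 - 1.5641^5)/(1 - 1.5641^9)
= 0.1519

0.1519


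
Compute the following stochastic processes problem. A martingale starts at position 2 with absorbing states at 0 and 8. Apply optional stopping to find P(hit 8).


By optional stopping theorem: E(M at tau) = M(0) = 2
P(hit 8)*8 + P(hit 0)*0 = 2
P(hit 8) = (2 - 0)/(8 - 0) = 1/4 = 0.2500

0.2500


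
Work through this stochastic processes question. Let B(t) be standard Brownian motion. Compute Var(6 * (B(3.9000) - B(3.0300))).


Var(alpha*(B(t)-B(s))) = alpha^2 * (t-s)
= 6^2 * (3.9000 - 3.0300)
= 36 * 0.8700
= 31.3200

31.3200


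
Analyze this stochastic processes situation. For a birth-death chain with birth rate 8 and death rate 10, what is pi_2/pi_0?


For birth-death process, pi_n/pi_0 = (lambda/mu)^n
= (8/10)^2
= 0.6400

0.6400


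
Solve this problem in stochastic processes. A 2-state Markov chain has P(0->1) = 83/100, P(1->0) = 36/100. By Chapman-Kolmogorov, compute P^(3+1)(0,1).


P^4 = P^3 * P^1
Computing via matrix multiplication of the transition matrix.
Entry (0,1) of P^4 = 0.6966

0.6966


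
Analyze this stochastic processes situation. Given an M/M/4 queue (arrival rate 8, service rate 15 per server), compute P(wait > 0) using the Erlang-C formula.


a = lambda/mu = 0.5333
rho = a/c = 0.1333
Erlang-C formula applied:
C(c,a) = 0.0023

0.0023


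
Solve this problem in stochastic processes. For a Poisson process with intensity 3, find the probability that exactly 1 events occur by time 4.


P(N(t)=k) = (lambda*t)^k * exp(-lambda*t) / k!
lambda*t = 12
= 12^1 * exp(-12) / 1!
= 12 * 6.1442e-06 / 1
= 7.3731e-05

7.3731e-05


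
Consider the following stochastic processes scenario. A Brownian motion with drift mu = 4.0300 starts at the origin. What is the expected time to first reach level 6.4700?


Expected first passage time = a/mu
= 6.4700/4.0300
= 1.6055

1.6055


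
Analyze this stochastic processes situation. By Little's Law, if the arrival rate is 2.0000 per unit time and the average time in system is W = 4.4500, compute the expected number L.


Little's Law: L = lambda * W
= 2.0000 * 4.4500
= 8.9000

8.9000


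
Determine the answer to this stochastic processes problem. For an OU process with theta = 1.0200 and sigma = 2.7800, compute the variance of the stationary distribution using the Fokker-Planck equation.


Stationary variance = sigma^2 / (2*theta)
= 2.7800^2 / (2*1.0200)
= 7.7284 / 2.0400
= 3.7884

3.7884


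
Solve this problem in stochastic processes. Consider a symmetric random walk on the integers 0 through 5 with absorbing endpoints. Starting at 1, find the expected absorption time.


For symmetric RW on 0,...,N with absorbing barriers, E(i) = i*(N-i)
E(1) = 1 * 4 = 4

4


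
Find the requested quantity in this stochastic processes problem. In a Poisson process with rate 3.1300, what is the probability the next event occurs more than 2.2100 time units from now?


P(X > t) = exp(-lambda * t)
= exp(-3.1300 * 2.2100)
= exp(-6.9173) = 9.9050e-04

9.9050e-04


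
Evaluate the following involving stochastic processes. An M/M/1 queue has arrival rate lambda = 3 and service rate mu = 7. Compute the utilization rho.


rho = lambda/mu
= 3/7
= 0.4286

0.4286


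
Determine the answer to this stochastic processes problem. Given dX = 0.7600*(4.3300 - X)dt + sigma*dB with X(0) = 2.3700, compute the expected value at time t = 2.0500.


E[X(t)] = mu + (X(0) - mu)*exp(-theta*t)
= 4.3300 + (2.3700 - 4.3300)*exp(-0.7600*2.0500)
= 4.3300 + -1.9600 * 0.2106
= 3.9173

3.9173


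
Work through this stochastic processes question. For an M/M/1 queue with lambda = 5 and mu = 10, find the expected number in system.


rho = 5/10 = 0.5000
L = rho/(1-rho)
= 0.5000/0.5000
= 1.0000

1.0000


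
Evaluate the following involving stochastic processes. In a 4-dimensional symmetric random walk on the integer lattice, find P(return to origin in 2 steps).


P(return in 2 steps) = P(reverse first step) = 1/(2d)
= 1/8
= 0.1250

0.1250


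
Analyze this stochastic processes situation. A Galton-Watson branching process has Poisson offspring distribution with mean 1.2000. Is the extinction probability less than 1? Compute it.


Since mu = 1.2000 > 1, extinction prob q < 1.
Solve s = exp(mu*(s-1)) iteratively.
q = 0.6863

0.6863


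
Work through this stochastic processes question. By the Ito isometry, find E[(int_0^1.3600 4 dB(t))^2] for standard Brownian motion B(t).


By Ito isometry: E[(int f dB)^2] = int f^2 dt
= 4^2 * 1.3600
= 16 * 1.3600 = 21.7600

21.7600


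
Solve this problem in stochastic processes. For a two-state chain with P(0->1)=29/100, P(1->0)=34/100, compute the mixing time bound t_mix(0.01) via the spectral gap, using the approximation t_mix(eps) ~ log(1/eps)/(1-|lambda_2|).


lambda_2 = |1 - p01 - p10| = |1 - 0.2900 - 0.3400| = 0.3700
t_mix ~ log(1/eps)/(1 - |lambda_2|)
= log(100)/(1 - 0.3700) = 4.6052/0.6300
= 7.3098

7.3098


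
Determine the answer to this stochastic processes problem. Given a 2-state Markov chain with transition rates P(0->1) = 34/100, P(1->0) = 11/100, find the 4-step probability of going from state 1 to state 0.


Computing P^4 by matrix multiplication.
P = [[0.6600, 0.3400], [0.1100, 0.8900]]
After raising P to the power 4:
P^4(1,0) = 0.2221

0.2221


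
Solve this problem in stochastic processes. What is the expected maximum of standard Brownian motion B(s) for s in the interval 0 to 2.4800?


E(max B(s)) = sqrt(2t/pi)
= sqrt(2*2.4800/pi)
= sqrt(1.5788)
= 1.2565

1.2565


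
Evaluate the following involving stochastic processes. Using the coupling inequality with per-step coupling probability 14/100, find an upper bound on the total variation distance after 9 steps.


TV distance bound <= (1-delta)^n
= (1 - 0.1400)^9
= 0.8600^9
= 0.2573

0.2573


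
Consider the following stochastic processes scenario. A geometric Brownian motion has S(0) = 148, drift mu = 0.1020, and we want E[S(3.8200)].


E[S(t)] = S(0) * exp(mu * t)
= 148 * exp(0.1020 * 3.8200)
= 148 * 1.4764
= 218.5145

218.5145


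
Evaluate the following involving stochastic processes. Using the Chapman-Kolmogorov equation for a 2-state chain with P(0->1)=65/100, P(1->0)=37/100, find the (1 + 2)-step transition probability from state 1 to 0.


P^3 = P^1 * P^2
Computing via matrix multiplication of the transition matrix.
Entry (1,0) of P^3 = 0.3627

0.3627


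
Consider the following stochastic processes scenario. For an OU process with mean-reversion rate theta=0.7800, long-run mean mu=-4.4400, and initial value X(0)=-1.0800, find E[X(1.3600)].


E[X(t)] = mu + (X(0) - mu)*exp(-theta*t)
= -4.4400 + (-1.0800 - -4.4400)*exp(-0.7800*1.3600)
= -4.4400 + 3.3600 * 0.3462
= -3.2768

-3.2768


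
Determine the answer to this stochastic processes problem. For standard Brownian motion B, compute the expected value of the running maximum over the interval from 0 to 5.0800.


E(max B(s)) = sqrt(2t/pi)
= sqrt(2*5.0800/pi)
= sqrt(3.2340)
= 1.7983

1.7983


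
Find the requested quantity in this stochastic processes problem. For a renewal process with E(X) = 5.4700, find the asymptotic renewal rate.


Long-run renewal rate = 1/E(X)
= 1/5.4700
= 0.1828

0.1828


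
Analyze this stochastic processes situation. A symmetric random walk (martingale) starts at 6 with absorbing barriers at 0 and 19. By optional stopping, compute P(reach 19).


By optional stopping theorem: E(M at tau) = M(0) = 6
P(hit 19)*19 + P(hit 0)*0 = 6
P(hit 19) = (6 - 0)/(19 - 0) = 6/19 = 0.3158

0.3158


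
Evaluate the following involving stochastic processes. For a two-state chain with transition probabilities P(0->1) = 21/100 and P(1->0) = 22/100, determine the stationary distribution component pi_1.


Stationary distribution: pi_0 = p10/(p01+p10), pi_1 = p01/(p01+p10)
p01 = 0.2100, p10 = 0.2200
pi_1 = 0.4884

0.4884


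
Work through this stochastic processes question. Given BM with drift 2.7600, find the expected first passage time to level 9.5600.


Expected first passage time = a/mu
= 9.5600/2.7600
= 3.4638

3.4638


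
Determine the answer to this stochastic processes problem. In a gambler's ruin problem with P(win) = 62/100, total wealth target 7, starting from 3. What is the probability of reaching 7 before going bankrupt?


Gambler's ruin formula:
r = q/p = 0.3800/0.6200 = 0.6129
P(win) = (1 - r^i)/(1 - r^N)
= (1 - 0.6129^3)/(1 - 0.6129^7)
= 0.7956

0.7956


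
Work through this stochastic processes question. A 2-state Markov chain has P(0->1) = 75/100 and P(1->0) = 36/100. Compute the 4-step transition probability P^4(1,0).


Computing P^4 by matrix multiplication.
P = [[0.2500, 0.7500], [0.3600, 0.6400]]
After raising P to the power 4:
P^4(1,0) = 0.3243

0.3243


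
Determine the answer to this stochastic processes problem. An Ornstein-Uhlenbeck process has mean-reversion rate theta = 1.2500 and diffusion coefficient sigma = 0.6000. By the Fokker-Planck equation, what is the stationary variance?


Stationary variance = sigma^2 / (2*theta)
= 0.6000^2 / (2*1.2500)
= 0.3600 / 2.5000
= 0.1440

0.1440


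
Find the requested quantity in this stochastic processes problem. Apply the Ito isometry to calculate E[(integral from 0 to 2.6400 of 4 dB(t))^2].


By Ito isometry: E[(int f dB)^2] = int f^2 dt
= 4^2 * 2.6400
= 16 * 2.6400 = 42.2400

42.2400


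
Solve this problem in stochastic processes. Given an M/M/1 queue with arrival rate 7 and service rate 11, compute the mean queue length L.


rho = 7/11 = 0.6364
L = rho/(1-rho)
= 0.6364/0.3636
= 1.7500

1.7500


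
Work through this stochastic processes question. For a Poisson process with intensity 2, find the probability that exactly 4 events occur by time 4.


P(N(t)=k) = (lambda*t)^k * exp(-lambda*t) / k!
lambda*t = 8
= 8^4 * exp(-8) / 4!
= 4096 * 3.3546e-04 / 24
= 0.0573

0.0573


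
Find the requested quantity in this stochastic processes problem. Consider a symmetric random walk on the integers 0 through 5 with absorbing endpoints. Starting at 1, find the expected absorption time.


For symmetric RW on 0,...,N with absorbing barriers, E(i) = i*(N-i)
E(1) = 1 * 4 = 4

4


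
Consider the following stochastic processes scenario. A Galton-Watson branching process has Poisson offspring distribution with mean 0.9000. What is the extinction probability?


Since mu = 0.9000 <= 1, extinction probability = 1.

1.0000


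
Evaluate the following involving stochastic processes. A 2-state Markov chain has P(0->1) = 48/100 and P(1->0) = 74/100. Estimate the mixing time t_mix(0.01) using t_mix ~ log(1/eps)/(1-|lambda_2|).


lambda_2 = |1 - p01 - p10| = |1 - 0.4800 - 0.7400| = 0.2200
t_mix ~ log(1/eps)/(1 - |lambda_2|)
= log(100)/(1 - 0.2200) = 4.6052/0.7800
= 5.9041

5.9041


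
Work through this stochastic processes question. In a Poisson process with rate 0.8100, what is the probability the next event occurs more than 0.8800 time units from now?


P(X > t) = exp(-lambda * t)
= exp(-0.8100 * 0.8800)
= exp(-0.7128) = 0.4903

0.4903


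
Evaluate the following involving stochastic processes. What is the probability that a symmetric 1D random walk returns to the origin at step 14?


P(S(14) = 0) = C(14,7) / 4^7
= 3432 / 16384
= 0.2095

0.2095


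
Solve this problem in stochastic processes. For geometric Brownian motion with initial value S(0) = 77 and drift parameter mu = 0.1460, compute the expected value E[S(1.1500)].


E[S(t)] = S(0) * exp(mu * t)
= 77 * exp(0.1460 * 1.1500)
= 77 * 1.1828
= 91.0770

91.0770


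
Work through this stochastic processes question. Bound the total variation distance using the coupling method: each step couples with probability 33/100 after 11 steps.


TV distance bound <= (1-delta)^n
= (1 - 0.3300)^11
= 0.6700^11
= 0.0122

0.0122


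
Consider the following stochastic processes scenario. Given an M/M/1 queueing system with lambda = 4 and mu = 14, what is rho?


rho = lambda/mu
= 4/14
= 0.2857

0.2857


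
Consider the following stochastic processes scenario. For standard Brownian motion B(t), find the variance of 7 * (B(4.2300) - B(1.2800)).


Var(alpha*(B(t)-B(s))) = alpha^2 * (t-s)
= 7^2 * (4.2300 - 1.2800)
= 49 * 2.9500
= 144.5500

144.5500


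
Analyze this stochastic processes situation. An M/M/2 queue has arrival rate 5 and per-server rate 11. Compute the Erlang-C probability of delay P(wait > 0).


a = lambda/mu = 0.4545
rho = a/c = 0.2273
Erlang-C formula applied:
C(c,a) = 0.0842

0.0842


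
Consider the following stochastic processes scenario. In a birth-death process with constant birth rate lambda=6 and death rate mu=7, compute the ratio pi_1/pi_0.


For birth-death process, pi_n/pi_0 = (lambda/mu)^n
= (6/7)^1
= 0.8571

0.8571


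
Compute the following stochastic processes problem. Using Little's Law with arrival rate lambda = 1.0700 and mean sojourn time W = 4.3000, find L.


Little's Law: L = lambda * W
= 1.0700 * 4.3000
= 4.6010

4.6010


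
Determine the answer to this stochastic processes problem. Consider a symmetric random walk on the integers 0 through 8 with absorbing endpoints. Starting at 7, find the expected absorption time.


For symmetric RW on 0,...,N with absorbing barriers, E(i) = i*(N-i)
E(7) = 7 * 1 = 7

7


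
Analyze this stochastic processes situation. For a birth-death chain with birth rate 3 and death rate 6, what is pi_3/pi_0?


For birth-death process, pi_n/pi_0 = (lambda/mu)^n
= (3/6)^3
= 0.1250

0.1250


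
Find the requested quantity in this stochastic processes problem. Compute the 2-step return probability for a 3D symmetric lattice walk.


P(return in 2 steps) = P(reverse first step) = 1/(2d)
= 1/6
= 0.1667

0.1667


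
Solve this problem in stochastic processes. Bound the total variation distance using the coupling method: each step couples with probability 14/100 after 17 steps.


TV distance bound <= (1-delta)^n
= (1 - 0.1400)^17
= 0.8600^17
= 0.0770

0.0770


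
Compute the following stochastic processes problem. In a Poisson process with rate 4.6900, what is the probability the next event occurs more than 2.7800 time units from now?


P(X > t) = exp(-lambda * t)
= exp(-4.6900 * 2.7800)
= exp(-13.0382) = 2.1756e-06

2.1756e-06


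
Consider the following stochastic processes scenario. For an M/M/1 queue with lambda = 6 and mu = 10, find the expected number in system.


rho = 6/10 = 0.6000
L = rho/(1-rho)
= 0.6000/0.4000
= 1.5000

1.5000


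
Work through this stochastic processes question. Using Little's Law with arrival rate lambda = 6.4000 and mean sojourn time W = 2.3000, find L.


Little's Law: L = lambda * W
= 6.4000 * 2.3000
= 14.7200

14.7200


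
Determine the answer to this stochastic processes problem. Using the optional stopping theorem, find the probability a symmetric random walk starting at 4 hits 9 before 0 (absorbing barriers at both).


By optional stopping theorem: E(M at tau) = M(0) = 4
P(hit 9)*9 + P(hit 0)*0 = 4
P(hit 9) = (4 - 0)/(9 - 0) = 4/9 = 0.4444

0.4444


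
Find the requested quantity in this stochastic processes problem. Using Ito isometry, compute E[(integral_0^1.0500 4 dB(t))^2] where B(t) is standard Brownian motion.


By Ito isometry: E[(int f dB)^2] = int f^2 dt
= 4^2 * 1.0500
= 16 * 1.0500 = 16.8000

16.8000


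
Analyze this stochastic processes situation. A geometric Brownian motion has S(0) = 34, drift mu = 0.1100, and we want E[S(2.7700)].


E[S(t)] = S(0) * exp(mu * t)
= 34 * exp(0.1100 * 2.7700)
= 34 * 1.3562
= 46.1114

46.1114


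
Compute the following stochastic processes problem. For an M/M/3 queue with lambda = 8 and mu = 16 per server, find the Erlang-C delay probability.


a = lambda/mu = 0.5000
rho = a/c = 0.1667
Erlang-C formula applied:
C(c,a) = 0.0152

0.0152


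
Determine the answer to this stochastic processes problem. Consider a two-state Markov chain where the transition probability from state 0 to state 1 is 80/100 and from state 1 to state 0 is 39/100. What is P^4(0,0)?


Computing P^4 by matrix multiplication.
P = [[0.2000, 0.8000], [0.3900, 0.6100]]
After raising P to the power 4:
P^4(0,0) = 0.3286

0.3286


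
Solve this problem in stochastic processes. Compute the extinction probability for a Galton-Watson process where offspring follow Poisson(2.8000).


Since mu = 2.8000 > 1, extinction prob q < 1.
Solve s = exp(mu*(s-1)) iteratively.
q = 0.0750

0.0750


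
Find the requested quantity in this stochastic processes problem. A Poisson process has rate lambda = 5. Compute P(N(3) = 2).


P(N(t)=k) = (lambda*t)^k * exp(-lambda*t) / k!
lambda*t = 15
= 15^2 * exp(-15) / 2!
= 225 * 3.0590e-07 / 2
= 3.4414e-05

3.4414e-05


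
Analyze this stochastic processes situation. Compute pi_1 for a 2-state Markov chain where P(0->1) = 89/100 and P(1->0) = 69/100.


Stationary distribution: pi_0 = p10/(p01+p10), pi_1 = p01/(p01+p10)
p01 = 0.8900, p10 = 0.6900
pi_1 = 0.5633

0.5633


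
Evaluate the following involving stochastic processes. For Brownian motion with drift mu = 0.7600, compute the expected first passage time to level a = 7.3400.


Expected first passage time = a/mu
= 7.3400/0.7600
= 9.6579

9.6579


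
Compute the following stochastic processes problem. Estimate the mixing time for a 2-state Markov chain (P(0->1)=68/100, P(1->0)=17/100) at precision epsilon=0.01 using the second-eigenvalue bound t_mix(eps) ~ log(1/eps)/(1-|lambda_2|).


lambda_2 = |1 - p01 - p10| = |1 - 0.6800 - 0.1700| = 0.1500
t_mix ~ log(1/eps)/(1 - |lambda_2|)
= log(100)/(1 - 0.1500) = 4.6052/0.8500
= 5.4178

5.4178


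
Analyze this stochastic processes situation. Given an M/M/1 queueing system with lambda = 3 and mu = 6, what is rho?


rho = lambda/mu
= 3/6
= 0.5000

0.5000


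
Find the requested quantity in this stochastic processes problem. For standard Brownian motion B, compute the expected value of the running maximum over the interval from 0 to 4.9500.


E(max B(s)) = sqrt(2t/pi)
= sqrt(2*4.9500/pi)
= sqrt(3.1513)
= 1.7752

1.7752


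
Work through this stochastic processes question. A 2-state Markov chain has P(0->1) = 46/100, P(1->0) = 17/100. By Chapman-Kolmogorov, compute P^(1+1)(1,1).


P^2 = P^1 * P^1
Computing via matrix multiplication of the transition matrix.
Entry (1,1) of P^2 = 0.7671

0.7671


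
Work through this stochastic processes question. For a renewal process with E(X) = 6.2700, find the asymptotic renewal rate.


Long-run renewal rate = 1/E(X)
= 1/6.2700
= 0.1595

0.1595


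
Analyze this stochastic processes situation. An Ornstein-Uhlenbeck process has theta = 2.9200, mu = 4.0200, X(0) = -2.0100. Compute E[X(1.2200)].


E[X(t)] = mu + (X(0) - mu)*exp(-theta*t)
= 4.0200 + (-2.0100 - 4.0200)*exp(-2.9200*1.2200)
= 4.0200 + -6.0300 * 0.0284
= 3.8489

3.8489


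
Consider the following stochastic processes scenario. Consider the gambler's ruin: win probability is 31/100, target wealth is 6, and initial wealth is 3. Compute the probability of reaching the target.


Gambler's ruin formula:
r = q/p = 0.6900/0.3100 = 2.2258
P(win) = (1 - r^i)/(1 - r^N)
= (1 - 2.2258^3)/(1 - 2.2258^6)
= 0.0831

0.0831


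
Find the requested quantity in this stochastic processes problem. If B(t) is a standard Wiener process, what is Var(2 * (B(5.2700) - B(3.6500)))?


Var(alpha*(B(t)-B(s))) = alpha^2 * (t-s)
= 2^2 * (5.2700 - 3.6500)
= 4 * 1.6200
= 6.4800

6.4800


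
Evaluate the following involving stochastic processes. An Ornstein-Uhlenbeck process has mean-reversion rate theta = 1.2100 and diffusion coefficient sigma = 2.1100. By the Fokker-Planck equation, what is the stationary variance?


Stationary variance = sigma^2 / (2*theta)
= 2.1100^2 / (2*1.2100)
= 4.4521 / 2.4200
= 1.8397

1.8397


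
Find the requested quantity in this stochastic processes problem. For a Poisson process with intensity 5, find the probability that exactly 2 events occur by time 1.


P(N(t)=k) = (lambda*t)^k * exp(-lambda*t) / k!
lambda*t = 5
= 5^2 * exp(-5) / 2!
= 25 * 0.0067 / 2
= 0.0842

0.0842


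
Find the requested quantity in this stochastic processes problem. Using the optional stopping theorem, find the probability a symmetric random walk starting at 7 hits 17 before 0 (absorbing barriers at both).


By optional stopping theorem: E(M at tau) = M(0) = 7
P(hit 17)*17 + P(hit 0)*0 = 7
P(hit 17) = (7 - 0)/(17 - 0) = 7/17 = 0.4118

0.4118


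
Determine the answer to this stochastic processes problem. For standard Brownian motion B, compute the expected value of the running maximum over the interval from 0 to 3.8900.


E(max B(s)) = sqrt(2t/pi)
= sqrt(2*3.8900/pi)
= sqrt(2.4765)
= 1.5737

1.5737


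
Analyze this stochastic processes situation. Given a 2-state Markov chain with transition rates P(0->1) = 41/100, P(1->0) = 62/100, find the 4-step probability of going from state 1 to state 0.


Computing P^4 by matrix multiplication.
P = [[0.5900, 0.4100], [0.6200, 0.3800]]
After raising P to the power 4:
P^4(1,0) = 0.6019

0.6019


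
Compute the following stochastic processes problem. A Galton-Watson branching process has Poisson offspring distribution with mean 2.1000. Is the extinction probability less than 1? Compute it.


Since mu = 2.1000 > 1, extinction prob q < 1.
Solve s = exp(mu*(s-1)) iteratively.
q = 0.1779

0.1779


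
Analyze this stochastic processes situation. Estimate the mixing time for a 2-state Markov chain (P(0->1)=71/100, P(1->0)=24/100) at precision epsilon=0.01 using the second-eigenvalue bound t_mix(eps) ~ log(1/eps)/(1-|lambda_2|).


lambda_2 = |1 - p01 - p10| = |1 - 0.7100 - 0.2400| = 0.0500
t_mix ~ log(1/eps)/(1 - |lambda_2|)
= log(100)/(1 - 0.0500) = 4.6052/0.9500
= 4.8475

4.8475


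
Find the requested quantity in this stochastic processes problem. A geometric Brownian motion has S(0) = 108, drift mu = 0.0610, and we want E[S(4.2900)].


E[S(t)] = S(0) * exp(mu * t)
= 108 * exp(0.0610 * 4.2900)
= 108 * 1.2991
= 140.3054

140.3054


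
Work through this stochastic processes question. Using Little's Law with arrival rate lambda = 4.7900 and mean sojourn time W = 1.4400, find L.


Little's Law: L = lambda * W
= 4.7900 * 1.4400
= 6.8976

6.8976


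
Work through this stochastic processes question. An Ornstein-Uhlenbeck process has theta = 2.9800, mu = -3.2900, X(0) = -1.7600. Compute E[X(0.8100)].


E[X(t)] = mu + (X(0) - mu)*exp(-theta*t)
= -3.2900 + (-1.7600 - -3.2900)*exp(-2.9800*0.8100)
= -3.2900 + 1.5300 * 0.0895
= -3.1531

-3.1531


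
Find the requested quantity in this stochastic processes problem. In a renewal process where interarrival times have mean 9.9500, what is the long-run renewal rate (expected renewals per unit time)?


Long-run renewal rate = 1/E(X)
= 1/9.9500
= 0.1005

0.1005


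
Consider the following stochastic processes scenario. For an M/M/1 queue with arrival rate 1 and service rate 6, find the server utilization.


rho = lambda/mu
= 1/6
= 0.1667

0.1667


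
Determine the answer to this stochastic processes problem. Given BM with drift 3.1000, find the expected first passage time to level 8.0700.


Expected first passage time = a/mu
= 8.0700/3.1000
= 2.6032

2.6032


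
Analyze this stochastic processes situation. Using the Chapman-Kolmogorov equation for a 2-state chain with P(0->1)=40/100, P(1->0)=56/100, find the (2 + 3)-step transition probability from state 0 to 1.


P^5 = P^2 * P^3
Computing via matrix multiplication of the transition matrix.
Entry (0,1) of P^5 = 0.4167

0.4167


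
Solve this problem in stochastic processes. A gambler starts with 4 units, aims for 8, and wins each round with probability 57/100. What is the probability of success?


Gambler's ruin formula:
r = q/p = 0.4300/0.5700 = 0.7544
P(win) = (1 - r^i)/(1 - r^N)
= (1 - 0.7544^4)/(1 - 0.7544^8)
= 0.7554

0.7554


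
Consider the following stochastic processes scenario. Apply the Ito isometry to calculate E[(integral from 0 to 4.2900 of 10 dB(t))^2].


By Ito isometry: E[(int f dB)^2] = int f^2 dt
= 10^2 * 4.2900
= 100 * 4.2900 = 429.0000

429.0000


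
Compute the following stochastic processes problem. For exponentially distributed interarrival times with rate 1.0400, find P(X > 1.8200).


P(X > t) = exp(-lambda * t)
= exp(-1.0400 * 1.8200)
= exp(-1.8928) = 0.1506

0.1506


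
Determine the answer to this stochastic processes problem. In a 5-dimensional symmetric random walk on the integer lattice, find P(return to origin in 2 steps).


P(return in 2 steps) = P(reverse first step) = 1/(2d)
= 1/10
= 0.1000

0.1000


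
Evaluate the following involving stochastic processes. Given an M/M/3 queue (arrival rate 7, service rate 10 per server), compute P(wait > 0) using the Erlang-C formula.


a = lambda/mu = 0.7000
rho = a/c = 0.2333
Erlang-C formula applied:
C(c,a) = 0.0369

0.0369


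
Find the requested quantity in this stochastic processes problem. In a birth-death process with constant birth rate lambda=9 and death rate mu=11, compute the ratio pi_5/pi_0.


For birth-death process, pi_n/pi_0 = (lambda/mu)^n
= (9/11)^5
= 0.3666

0.3666


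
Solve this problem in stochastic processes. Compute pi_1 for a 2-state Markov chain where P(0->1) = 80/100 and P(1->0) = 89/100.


Stationary distribution: pi_0 = p10/(p01+p10), pi_1 = p01/(p01+p10)
p01 = 0.8000, p10 = 0.8900
pi_1 = 0.4734

0.4734


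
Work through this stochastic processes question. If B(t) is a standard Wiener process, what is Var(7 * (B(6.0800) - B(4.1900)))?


Var(alpha*(B(t)-B(s))) = alpha^2 * (t-s)
= 7^2 * (6.0800 - 4.1900)
= 49 * 1.8900
= 92.6100

92.6100


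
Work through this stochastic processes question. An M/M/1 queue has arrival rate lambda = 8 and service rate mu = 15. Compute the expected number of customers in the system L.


rho = 8/15 = 0.5333
L = rho/(1-rho)
= 0.5333/0.4667
= 1.1429

1.1429


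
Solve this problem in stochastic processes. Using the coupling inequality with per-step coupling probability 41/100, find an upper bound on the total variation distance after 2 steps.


TV distance bound <= (1-delta)^n
= (1 - 0.4100)^2
= 0.5900^2
= 0.3481

0.3481


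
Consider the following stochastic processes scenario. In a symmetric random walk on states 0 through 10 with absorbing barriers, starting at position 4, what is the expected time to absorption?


For symmetric RW on 0,...,N with absorbing barriers, E(i) = i*(N-i)
E(4) = 4 * 6 = 24

24


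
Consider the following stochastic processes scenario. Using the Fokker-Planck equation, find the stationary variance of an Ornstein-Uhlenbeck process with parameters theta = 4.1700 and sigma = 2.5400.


Stationary variance = sigma^2 / (2*theta)
= 2.5400^2 / (2*4.1700)
= 6.4516 / 8.3400
= 0.7736

0.7736


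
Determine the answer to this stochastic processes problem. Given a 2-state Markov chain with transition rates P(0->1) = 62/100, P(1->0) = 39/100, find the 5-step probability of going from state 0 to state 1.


Computing P^5 by matrix multiplication.
P = [[0.3800, 0.6200], [0.3900, 0.6100]]
After raising P to the power 5:
P^5(0,1) = 0.6139

0.6139


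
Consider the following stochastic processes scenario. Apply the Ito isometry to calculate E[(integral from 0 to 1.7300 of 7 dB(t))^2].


By Ito isometry: E[(int f dB)^2] = int f^2 dt
= 7^2 * 1.7300
= 49 * 1.7300 = 84.7700

84.7700


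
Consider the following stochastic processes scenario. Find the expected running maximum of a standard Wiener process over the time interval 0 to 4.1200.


E(max B(s)) = sqrt(2t/pi)
= sqrt(2*4.1200/pi)
= sqrt(2.6229)
= 1.6195

1.6195


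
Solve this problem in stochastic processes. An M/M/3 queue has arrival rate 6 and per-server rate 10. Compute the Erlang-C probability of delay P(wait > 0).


a = lambda/mu = 0.6000
rho = a/c = 0.2000
Erlang-C formula applied:
C(c,a) = 0.0247

0.0247


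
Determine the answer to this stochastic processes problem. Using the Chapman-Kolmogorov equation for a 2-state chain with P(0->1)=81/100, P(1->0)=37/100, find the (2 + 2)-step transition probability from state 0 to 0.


P^4 = P^2 * P^2
Computing via matrix multiplication of the transition matrix.
Entry (0,0) of P^4 = 0.3143

0.3143


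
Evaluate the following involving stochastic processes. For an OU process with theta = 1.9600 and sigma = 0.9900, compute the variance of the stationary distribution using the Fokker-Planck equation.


Stationary variance = sigma^2 / (2*theta)
= 0.9900^2 / (2*1.9600)
= 0.9801 / 3.9200
= 0.2500

0.2500


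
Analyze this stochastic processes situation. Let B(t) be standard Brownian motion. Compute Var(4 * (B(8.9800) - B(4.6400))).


Var(alpha*(B(t)-B(s))) = alpha^2 * (t-s)
= 4^2 * (8.9800 - 4.6400)
= 16 * 4.3400
= 69.4400

69.4400


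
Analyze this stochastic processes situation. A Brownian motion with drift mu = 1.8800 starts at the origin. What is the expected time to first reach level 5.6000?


Expected first passage time = a/mu
= 5.6000/1.8800
= 2.9787

2.9787


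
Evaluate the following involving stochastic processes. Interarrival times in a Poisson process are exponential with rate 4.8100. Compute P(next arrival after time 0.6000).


P(X > t) = exp(-lambda * t)
= exp(-4.8100 * 0.6000)
= exp(-2.8860) = 0.0558

0.0558


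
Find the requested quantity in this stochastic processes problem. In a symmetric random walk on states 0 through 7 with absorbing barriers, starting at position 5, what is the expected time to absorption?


For symmetric RW on 0,...,N with absorbing barriers, E(i) = i*(N-i)
E(5) = 5 * 2 = 10

10


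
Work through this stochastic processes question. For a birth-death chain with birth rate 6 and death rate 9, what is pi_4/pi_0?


For birth-death process, pi_n/pi_0 = (lambda/mu)^n
= (6/9)^4
= 0.1975

0.1975


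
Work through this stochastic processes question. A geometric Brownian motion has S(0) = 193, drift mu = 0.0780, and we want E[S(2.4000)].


E[S(t)] = S(0) * exp(mu * t)
= 193 * exp(0.0780 * 2.4000)
= 193 * 1.2059
= 232.7326

232.7326


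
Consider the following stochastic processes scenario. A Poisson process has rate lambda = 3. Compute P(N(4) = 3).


P(N(t)=k) = (lambda*t)^k * exp(-lambda*t) / k!
lambda*t = 12
= 12^3 * exp(-12) / 3!
= 1728 * 6.1442e-06 / 6
= 0.0018

0.0018


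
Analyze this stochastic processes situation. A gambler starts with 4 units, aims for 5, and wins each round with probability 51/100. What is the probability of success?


Gambler's ruin formula:
r = q/p = 0.4900/0.5100 = 0.9608
P(win) = (1 - r^i)/(1 - r^N)
= (1 - 0.9608^4)/(1 - 0.9608^5)
= 0.8157

0.8157


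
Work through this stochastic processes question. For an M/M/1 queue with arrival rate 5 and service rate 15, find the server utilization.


rho = lambda/mu
= 5/15
= 0.3333

0.3333


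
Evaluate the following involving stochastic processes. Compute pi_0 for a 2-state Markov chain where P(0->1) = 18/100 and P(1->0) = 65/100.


Stationary distribution: pi_0 = p10/(p01+p10), pi_1 = p01/(p01+p10)
p01 = 0.1800, p10 = 0.6500
pi_0 = 0.7831

0.7831


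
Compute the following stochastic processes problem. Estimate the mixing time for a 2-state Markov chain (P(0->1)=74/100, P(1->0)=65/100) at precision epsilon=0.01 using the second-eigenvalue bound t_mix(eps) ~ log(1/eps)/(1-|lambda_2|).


lambda_2 = |1 - p01 - p10| = |1 - 0.7400 - 0.6500| = 0.3900
t_mix ~ log(1/eps)/(1 - |lambda_2|)
= log(100)/(1 - 0.3900) = 4.6052/0.6100
= 7.5495

7.5495


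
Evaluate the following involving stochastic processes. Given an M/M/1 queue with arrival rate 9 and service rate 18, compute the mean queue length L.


rho = 9/18 = 0.5000
L = rho/(1-rho)
= 0.5000/0.5000
= 1.0000

1.0000


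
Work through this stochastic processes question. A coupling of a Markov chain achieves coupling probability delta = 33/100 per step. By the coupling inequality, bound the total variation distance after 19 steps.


TV distance bound <= (1-delta)^n
= (1 - 0.3300)^19
= 0.6700^19
= 4.9593e-04

4.9593e-04


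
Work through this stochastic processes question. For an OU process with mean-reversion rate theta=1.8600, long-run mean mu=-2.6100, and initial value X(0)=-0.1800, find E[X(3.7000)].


E[X(t)] = mu + (X(0) - mu)*exp(-theta*t)
= -2.6100 + (-0.1800 - -2.6100)*exp(-1.8600*3.7000)
= -2.6100 + 2.4300 * 0.0010
= -2.6075

-2.6075
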